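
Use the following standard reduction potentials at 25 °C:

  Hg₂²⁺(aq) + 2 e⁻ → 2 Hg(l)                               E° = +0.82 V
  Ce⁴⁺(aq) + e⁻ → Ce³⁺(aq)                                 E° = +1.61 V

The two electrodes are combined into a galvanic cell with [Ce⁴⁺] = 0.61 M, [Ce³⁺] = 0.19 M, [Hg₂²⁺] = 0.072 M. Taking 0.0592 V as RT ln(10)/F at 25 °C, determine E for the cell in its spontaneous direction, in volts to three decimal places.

Ce⁴⁺/Ce³⁺ is the cathode (higher E°), Hg₂²⁺/Hg the anode: E°cell = +1.61 − (+0.82) = +0.79 V, n = 2.
Overall: 2 Ce⁴⁺(aq) + 2 Hg(l) → 2 Ce³⁺(aq) + Hg₂²⁺(aq)
Q = [Ce³⁺]^2·[Hg₂²⁺] / ([Ce⁴⁺]^2); log Q = -2.156.
E = E° − (0.0592/n) log Q = +0.79 − (0.0592/2)(-2.156) = +0.854 V.

+0.854 V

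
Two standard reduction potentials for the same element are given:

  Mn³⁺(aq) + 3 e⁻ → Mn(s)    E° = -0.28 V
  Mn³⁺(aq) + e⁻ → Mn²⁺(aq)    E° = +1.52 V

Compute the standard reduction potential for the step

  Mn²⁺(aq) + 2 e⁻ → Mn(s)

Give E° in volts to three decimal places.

-1.180 V

Sequential free energies add, so n₃E°₃ = n₁E°₁ + n₂E°₂.
With n₃ = 3, and the known step contributing 1×(+1.52) V, the unknown satisfies 2·E° = 3×(-0.28) − 1×(+1.52) = -2.360.
E° = -2.360 / 2 = -1.180 V.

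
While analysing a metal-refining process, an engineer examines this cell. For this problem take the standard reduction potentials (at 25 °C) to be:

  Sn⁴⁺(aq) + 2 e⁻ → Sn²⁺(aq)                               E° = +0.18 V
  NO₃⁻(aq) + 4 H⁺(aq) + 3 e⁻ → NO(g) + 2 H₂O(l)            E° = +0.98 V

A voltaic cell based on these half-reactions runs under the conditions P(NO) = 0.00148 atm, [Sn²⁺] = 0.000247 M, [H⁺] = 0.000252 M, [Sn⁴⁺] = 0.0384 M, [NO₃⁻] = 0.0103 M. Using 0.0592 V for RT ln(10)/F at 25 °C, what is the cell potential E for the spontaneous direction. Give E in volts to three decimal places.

NO₃⁻/NO is the cathode (higher E°), Sn⁴⁺/Sn²⁺ the anode: E°cell = +0.98 − (+0.18) = +0.80 V, n = 6.
Overall: 2 NO₃⁻(aq) + 8 H⁺(aq) + 3 Sn²⁺(aq) → 2 NO(g) + 4 H₂O(l) + 3 Sn⁴⁺(aq)
Q = P(NO)^2·[Sn⁴⁺]^3 / ([NO₃⁻]^2·[H⁺]^8·[Sn²⁺]^3); log Q = 33.679.
E = E° − (0.0592/n) log Q = +0.80 − (0.0592/6)(33.679) = +0.468 V.

+0.468 V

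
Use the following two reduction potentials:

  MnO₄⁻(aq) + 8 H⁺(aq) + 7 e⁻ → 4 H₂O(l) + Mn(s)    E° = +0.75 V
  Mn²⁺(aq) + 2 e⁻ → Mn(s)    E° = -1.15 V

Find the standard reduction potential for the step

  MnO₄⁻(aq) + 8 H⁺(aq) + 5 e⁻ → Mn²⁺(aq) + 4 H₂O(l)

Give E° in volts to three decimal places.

Sequential free energies add, so n₃E°₃ = n₁E°₁ + n₂E°₂.
With n₃ = 7, and the known step contributing 2×(-1.15) V, the unknown satisfies 5·E° = 7×(+0.75) − 2×(-1.15) = +7.550.
E° = +7.550 / 5 = +1.510 V.

+1.510 V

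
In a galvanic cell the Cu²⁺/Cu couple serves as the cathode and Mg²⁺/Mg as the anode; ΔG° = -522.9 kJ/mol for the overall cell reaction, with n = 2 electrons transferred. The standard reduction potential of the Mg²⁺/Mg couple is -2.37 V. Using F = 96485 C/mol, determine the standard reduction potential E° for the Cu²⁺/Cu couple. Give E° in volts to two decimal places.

E°cell = −ΔG°/(nF) = −(-522.9×10³)/((2)(96485)) = +2.710 V.
Since Cu²⁺/Cu is the cathode and Mg²⁺/Mg the anode, E°cell = E°(Cu²⁺/Cu) − E°(Mg²⁺/Mg).
So E°(Cu²⁺/Cu) = E°cell + E°(Mg²⁺/Mg) = +2.710 + (-2.37) = +0.34 V.

+0.34 V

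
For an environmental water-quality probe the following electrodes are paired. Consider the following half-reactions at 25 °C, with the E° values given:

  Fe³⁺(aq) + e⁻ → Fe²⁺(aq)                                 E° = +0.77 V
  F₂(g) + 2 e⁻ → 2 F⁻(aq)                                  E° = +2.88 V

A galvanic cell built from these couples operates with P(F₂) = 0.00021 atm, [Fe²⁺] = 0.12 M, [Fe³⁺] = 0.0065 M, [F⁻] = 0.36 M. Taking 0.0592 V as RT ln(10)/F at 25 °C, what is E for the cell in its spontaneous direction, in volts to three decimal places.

F₂/F⁻ is the cathode (higher E°), Fe³⁺/Fe²⁺ the anode: E°cell = +2.88 − (+0.77) = +2.11 V, n = 2.
Overall: F₂(g) + 2 Fe²⁺(aq) → 2 F⁻(aq) + 2 Fe³⁺(aq)
Q = [F⁻]^2·[Fe³⁺]^2 / (P(F₂)·[Fe²⁺]^2); log Q = 0.258.
E = E° − (0.0592/n) log Q = +2.11 − (0.0592/2)(0.258) = +2.102 V.

+2.102 V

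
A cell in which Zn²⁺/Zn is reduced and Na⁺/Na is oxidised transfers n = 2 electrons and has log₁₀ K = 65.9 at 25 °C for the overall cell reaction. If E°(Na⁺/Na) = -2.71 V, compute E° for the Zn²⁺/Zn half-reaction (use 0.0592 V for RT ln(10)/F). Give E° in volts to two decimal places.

-0.76 V

E°cell = (0.0592/n)·log K = (0.0592/2)(65.9) = +1.951 V.
Since Zn²⁺/Zn is the cathode and Na⁺/Na the anode, E°cell = E°(Zn²⁺/Zn) − E°(Na⁺/Na).
So E°(Zn²⁺/Zn) = E°cell + E°(Na⁺/Na) = +1.951 + (-2.71) = -0.76 V.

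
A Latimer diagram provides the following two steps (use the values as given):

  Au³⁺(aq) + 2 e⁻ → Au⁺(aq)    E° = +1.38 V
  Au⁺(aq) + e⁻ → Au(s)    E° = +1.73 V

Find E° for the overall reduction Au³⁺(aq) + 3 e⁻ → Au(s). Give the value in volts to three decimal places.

+1.497 V

Standard free energies of sequential steps add: ΔG°₃ = ΔG°₁ + ΔG°₂, so n₃E°₃ = n₁E°₁ + n₂E°₂.
E°₃ = (2×+1.38 + 1×+1.73) / 3 = (+4.490) / 3 = +1.497 V.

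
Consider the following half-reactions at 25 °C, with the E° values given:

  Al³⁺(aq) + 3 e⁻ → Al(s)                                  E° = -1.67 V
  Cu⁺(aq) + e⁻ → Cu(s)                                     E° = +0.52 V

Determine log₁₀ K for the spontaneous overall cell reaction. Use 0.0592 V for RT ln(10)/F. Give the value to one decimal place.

111.0

Cathode: Cu⁺/Cu; anode: Al³⁺/Al. E°cell = +2.19 V, n = 3.
log K = nE°cell / 0.0592 = (3)(+2.19) / 0.0592 = 111.0.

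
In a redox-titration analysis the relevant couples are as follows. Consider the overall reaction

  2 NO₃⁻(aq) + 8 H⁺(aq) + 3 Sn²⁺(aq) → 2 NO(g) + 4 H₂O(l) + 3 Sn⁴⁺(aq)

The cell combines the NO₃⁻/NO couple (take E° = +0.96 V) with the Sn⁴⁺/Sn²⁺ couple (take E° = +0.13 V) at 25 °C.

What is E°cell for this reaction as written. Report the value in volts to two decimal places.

The NO₃⁻/NO couple has the higher reduction potential, so it is the cathode; Sn⁴⁺/Sn²⁺ is oxidised at the anode.
E°cell = E°(cathode) − E°(anode) = (+0.96) − (+0.13) = +0.83 V.

+0.83 V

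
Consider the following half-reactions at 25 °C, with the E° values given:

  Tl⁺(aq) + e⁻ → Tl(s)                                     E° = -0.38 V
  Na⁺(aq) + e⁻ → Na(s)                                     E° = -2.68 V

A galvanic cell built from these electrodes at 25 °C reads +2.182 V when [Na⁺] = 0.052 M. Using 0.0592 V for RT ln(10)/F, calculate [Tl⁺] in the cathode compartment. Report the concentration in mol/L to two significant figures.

Tl⁺/Tl is the cathode, Na⁺/Na the anode: E°cell = +2.30 V, n = 1.
Overall reaction: Tl⁺(aq) + Na(s) → Tl(s) + Na⁺(aq); Q = [Na⁺]^1/[Tl⁺]^1.
From E = E° − (0.0592/n) log Q: log Q = (E° − E)·n/0.0592 = (+2.30 − (+2.182))·1/0.0592 = 1.9932.
So 1·log[Tl⁺] = 1·log(0.052) − log Q = -1.2840 − (1.9932) = -3.2772; [Tl⁺] = 10^(-3.2772) ≈ 0.00053 M.

0.00053 M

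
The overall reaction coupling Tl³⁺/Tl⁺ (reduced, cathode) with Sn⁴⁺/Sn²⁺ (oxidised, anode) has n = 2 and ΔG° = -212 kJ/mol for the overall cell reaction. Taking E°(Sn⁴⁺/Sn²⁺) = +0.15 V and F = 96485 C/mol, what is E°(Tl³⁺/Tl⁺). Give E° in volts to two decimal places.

E°cell = −ΔG°/(nF) = −(-212×10³)/((2)(96485)) = +1.099 V.
Since Tl³⁺/Tl⁺ is the cathode and Sn⁴⁺/Sn²⁺ the anode, E°cell = E°(Tl³⁺/Tl⁺) − E°(Sn⁴⁺/Sn²⁺).
So E°(Tl³⁺/Tl⁺) = E°cell + E°(Sn⁴⁺/Sn²⁺) = +1.099 + (+0.15) = +1.25 V.

+1.25 V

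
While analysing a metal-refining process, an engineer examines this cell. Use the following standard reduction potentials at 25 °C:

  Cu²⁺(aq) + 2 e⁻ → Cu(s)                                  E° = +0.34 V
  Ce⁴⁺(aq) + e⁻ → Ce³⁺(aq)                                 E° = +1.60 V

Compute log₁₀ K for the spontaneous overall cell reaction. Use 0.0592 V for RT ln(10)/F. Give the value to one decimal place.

42.6

Cathode: Ce⁴⁺/Ce³⁺; anode: Cu²⁺/Cu. E°cell = +1.26 V, n = 2.
log K = nE°cell / 0.0592 = (2)(+1.26) / 0.0592 = 42.6.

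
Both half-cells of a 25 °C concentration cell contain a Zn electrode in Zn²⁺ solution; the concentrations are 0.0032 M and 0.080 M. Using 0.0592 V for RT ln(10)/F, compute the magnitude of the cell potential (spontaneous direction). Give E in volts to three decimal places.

+0.041 V

For a concentration cell E°cell = 0. The 0.080 M side is the cathode (reduction is favoured where [Zn²⁺] is higher).
With n = 2, E = −(0.0592/2) log([Zn²⁺]ₐₙ/[Zn²⁺]꜀ₐₜ) = −(0.0592/2) log(0.0032/0.08) = −(0.0592/2)(-1.398) = +0.041 V.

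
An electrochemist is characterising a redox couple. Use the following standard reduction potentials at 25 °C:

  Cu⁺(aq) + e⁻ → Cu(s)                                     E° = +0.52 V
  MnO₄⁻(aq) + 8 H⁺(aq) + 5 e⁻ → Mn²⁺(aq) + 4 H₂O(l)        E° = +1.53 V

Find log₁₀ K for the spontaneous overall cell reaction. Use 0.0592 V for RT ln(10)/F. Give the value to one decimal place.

85.3

Cathode: MnO₄⁻/Mn²⁺; anode: Cu⁺/Cu. E°cell = +1.01 V, n = 5.
log K = nE°cell / 0.0592 = (5)(+1.01) / 0.0592 = 85.3.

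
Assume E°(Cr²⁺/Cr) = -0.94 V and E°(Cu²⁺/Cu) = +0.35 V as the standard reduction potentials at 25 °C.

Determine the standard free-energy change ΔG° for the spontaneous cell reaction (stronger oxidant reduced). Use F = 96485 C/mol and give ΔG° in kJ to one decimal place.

Cu²⁺/Cu (E° = +0.35 V) is the cathode; Cr²⁺/Cr (E° = -0.94 V) is the anode, so E°cell = +1.29 V.
Balancing electrons gives n = 2 (lcm of 2 and 2).
ΔG° = −nFE° = −(2)(96485)(+1.29) = -248,931 J = -248.9 kJ.

-248.9 kJ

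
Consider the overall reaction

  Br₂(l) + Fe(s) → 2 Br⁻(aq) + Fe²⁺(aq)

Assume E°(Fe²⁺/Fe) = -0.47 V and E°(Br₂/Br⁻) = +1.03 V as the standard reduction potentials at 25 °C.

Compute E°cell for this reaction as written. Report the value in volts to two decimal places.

+1.50 V

The Br₂/Br⁻ couple has the higher reduction potential, so it is the cathode; Fe²⁺/Fe is oxidised at the anode.
E°cell = E°(cathode) − E°(anode) = (+1.03) − (-0.47) = +1.50 V.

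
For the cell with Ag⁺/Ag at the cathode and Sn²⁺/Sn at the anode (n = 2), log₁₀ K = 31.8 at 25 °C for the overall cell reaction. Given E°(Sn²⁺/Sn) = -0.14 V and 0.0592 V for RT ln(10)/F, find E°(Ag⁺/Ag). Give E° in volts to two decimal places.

+0.80 V

E°cell = (0.0592/n)·log K = (0.0592/2)(31.8) = +0.941 V.
Since Ag⁺/Ag is the cathode and Sn²⁺/Sn the anode, E°cell = E°(Ag⁺/Ag) − E°(Sn²⁺/Sn).
So E°(Ag⁺/Ag) = E°cell + E°(Sn²⁺/Sn) = +0.941 + (-0.14) = +0.80 V.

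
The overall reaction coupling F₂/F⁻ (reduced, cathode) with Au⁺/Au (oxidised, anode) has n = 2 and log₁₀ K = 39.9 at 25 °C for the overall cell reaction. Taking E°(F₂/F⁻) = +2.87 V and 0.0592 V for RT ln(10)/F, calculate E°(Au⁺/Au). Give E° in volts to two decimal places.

+1.69 V

E°cell = (0.0592/n)·log K = (0.0592/2)(39.9) = +1.181 V.
Since F₂/F⁻ is the cathode and Au⁺/Au the anode, E°cell = E°(F₂/F⁻) − E°(Au⁺/Au).
So E°(Au⁺/Au) = E°(F₂/F⁻) − E°cell = (+2.87) − (+1.181) = +1.69 V.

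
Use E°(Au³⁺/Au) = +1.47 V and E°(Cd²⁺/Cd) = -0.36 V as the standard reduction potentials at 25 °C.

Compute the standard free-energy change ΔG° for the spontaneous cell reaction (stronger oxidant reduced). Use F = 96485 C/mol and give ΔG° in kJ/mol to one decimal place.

-1059.4 kJ/mol

Au³⁺/Au (E° = +1.47 V) is the cathode; Cd²⁺/Cd (E° = -0.36 V) is the anode, so E°cell = +1.83 V.
Balancing electrons gives n = 6 (lcm of 3 and 2).
ΔG° = −nFE° = −(6)(96485)(+1.83) = -1,059,405 J = -1059.4 kJ/mol.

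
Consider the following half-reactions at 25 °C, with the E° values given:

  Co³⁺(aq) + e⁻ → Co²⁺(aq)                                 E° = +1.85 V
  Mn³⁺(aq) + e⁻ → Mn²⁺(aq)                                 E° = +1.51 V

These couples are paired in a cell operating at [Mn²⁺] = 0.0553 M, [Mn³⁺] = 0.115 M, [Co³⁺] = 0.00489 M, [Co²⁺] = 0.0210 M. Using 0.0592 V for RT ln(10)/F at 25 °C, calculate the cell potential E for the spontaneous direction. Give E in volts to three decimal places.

Co³⁺/Co²⁺ is the cathode (higher E°), Mn³⁺/Mn²⁺ the anode: E°cell = +1.85 − (+1.51) = +0.34 V, n = 1.
Overall: Co³⁺(aq) + Mn²⁺(aq) → Co²⁺(aq) + Mn³⁺(aq)
Q = [Co²⁺]·[Mn³⁺] / ([Co³⁺]·[Mn²⁺]); log Q = 0.951.
E = E° − (0.0592/n) log Q = +0.34 − (0.0592/1)(0.951) = +0.284 V.

+0.284 V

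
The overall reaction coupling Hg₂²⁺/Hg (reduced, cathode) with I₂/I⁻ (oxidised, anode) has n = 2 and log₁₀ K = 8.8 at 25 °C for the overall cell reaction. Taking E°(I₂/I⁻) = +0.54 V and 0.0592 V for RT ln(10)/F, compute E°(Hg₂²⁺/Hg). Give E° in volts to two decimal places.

+0.80 V

E°cell = (0.0592/n)·log K = (0.0592/2)(8.8) = +0.260 V.
Since Hg₂²⁺/Hg is the cathode and I₂/I⁻ the anode, E°cell = E°(Hg₂²⁺/Hg) − E°(I₂/I⁻).
So E°(Hg₂²⁺/Hg) = E°cell + E°(I₂/I⁻) = +0.260 + (+0.54) = +0.80 V.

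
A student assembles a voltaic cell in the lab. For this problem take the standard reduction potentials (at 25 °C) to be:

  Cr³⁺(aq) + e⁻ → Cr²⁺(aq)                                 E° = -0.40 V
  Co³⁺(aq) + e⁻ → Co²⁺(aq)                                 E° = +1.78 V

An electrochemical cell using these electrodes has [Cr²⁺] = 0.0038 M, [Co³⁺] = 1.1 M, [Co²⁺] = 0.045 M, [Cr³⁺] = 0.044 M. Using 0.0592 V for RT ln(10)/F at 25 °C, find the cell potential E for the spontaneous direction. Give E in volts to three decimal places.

+2.199 V

Co³⁺/Co²⁺ is the cathode (higher E°), Cr³⁺/Cr²⁺ the anode: E°cell = +1.78 − (-0.40) = +2.18 V, n = 1.
Overall: Co³⁺(aq) + Cr²⁺(aq) → Co²⁺(aq) + Cr³⁺(aq)
Q = [Co²⁺]·[Cr³⁺] / ([Co³⁺]·[Cr²⁺]); log Q = -0.325.
E = E° − (0.0592/n) log Q = +2.18 − (0.0592/1)(-0.325) = +2.199 V.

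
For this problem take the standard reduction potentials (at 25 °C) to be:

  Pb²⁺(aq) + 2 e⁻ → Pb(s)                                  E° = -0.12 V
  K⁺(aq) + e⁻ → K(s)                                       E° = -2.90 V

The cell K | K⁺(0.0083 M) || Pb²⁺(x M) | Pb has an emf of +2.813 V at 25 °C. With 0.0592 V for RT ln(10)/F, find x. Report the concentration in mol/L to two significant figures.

0.00090 M

Pb²⁺/Pb is the cathode, K⁺/K the anode: E°cell = +2.78 V, n = 2.
Overall reaction: Pb²⁺(aq) + 2 K(s) → Pb(s) + 2 K⁺(aq); Q = [K⁺]^2/[Pb²⁺]^1.
From E = E° − (0.0592/n) log Q: log Q = (E° − E)·n/0.0592 = (+2.78 − (+2.813))·2/0.0592 = -1.1149.
So 1·log[Pb²⁺] = 2·log(0.0083) − log Q = -4.1618 − (-1.1149) = -3.0469; [Pb²⁺] = 10^(-3.0469) ≈ 0.00090 M.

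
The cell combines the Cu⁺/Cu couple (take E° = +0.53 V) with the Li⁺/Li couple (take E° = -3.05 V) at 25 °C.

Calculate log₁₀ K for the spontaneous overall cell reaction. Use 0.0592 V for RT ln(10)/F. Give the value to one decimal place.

60.5

Cathode: Cu⁺/Cu; anode: Li⁺/Li. E°cell = +3.58 V, n = 1.
log K = nE°cell / 0.0592 = (1)(+3.58) / 0.0592 = 60.5.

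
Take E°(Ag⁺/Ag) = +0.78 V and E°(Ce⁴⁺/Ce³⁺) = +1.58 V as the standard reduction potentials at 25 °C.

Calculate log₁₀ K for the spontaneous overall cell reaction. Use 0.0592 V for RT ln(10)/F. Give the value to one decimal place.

13.5

Cathode: Ce⁴⁺/Ce³⁺; anode: Ag⁺/Ag. E°cell = +0.80 V, n = 1.
log K = nE°cell / 0.0592 = (1)(+0.80) / 0.0592 = 13.5.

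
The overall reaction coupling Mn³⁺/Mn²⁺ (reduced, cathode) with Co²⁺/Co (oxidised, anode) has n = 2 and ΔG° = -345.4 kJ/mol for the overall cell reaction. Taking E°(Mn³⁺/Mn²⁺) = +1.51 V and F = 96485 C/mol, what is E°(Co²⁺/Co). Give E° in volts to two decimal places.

E°cell = −ΔG°/(nF) = −(-345.4×10³)/((2)(96485)) = +1.790 V.
Since Mn³⁺/Mn²⁺ is the cathode and Co²⁺/Co the anode, E°cell = E°(Mn³⁺/Mn²⁺) − E°(Co²⁺/Co).
So E°(Co²⁺/Co) = E°(Mn³⁺/Mn²⁺) − E°cell = (+1.51) − (+1.790) = -0.28 V.

-0.28 V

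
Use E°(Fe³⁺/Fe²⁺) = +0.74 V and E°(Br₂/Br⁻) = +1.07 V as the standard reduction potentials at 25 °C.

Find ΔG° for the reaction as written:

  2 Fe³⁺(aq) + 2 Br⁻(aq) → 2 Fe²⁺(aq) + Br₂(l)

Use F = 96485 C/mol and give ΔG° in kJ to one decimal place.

+63.7 kJ

As written, Fe³⁺/Fe²⁺ is reduced (cathode) and Br₂/Br⁻ is oxidised (anode), so E°cell = (+0.74) − (+1.07) = -0.33 V.
Balancing electrons gives n = 2.
ΔG° = −nFE° = −(2)(96485)(-0.33) = 63,680 J = +63.7 kJ.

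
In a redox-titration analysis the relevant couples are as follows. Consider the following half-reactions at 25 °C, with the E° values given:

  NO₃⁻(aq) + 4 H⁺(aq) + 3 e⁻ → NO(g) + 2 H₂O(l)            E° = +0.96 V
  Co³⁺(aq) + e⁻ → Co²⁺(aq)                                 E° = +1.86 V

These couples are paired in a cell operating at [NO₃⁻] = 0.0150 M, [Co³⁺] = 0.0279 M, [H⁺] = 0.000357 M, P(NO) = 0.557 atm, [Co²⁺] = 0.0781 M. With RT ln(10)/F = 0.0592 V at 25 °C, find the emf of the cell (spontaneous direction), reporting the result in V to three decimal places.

+1.177 V

Co³⁺/Co²⁺ is the cathode (higher E°), NO₃⁻/NO the anode: E°cell = +1.86 − (+0.96) = +0.90 V, n = 3.
Overall: 3 Co³⁺(aq) + NO(g) + 2 H₂O(l) → 3 Co²⁺(aq) + NO₃⁻(aq) + 4 H⁺(aq)
Q = [Co²⁺]^3·[NO₃⁻]·[H⁺]^4 / ([Co³⁺]^3·P(NO)); log Q = -14.018.
E = E° − (0.0592/n) log Q = +0.90 − (0.0592/3)(-14.018) = +1.177 V.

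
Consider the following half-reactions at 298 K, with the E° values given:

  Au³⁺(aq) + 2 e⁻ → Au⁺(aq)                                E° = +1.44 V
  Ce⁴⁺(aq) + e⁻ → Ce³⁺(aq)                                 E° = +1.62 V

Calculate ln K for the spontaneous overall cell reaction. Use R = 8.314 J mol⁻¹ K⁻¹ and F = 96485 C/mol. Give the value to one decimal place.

14.0

Cathode: Ce⁴⁺/Ce³⁺; anode: Au³⁺/Au⁺. E°cell = (+1.62) − (+1.44) = +0.18 V, with n = 2.
ΔG° = −nFE° = −RT ln K, so ln K = nFE°/(RT) = (2)(96485)(+0.18) / ((8.314)(298)) = 14.020.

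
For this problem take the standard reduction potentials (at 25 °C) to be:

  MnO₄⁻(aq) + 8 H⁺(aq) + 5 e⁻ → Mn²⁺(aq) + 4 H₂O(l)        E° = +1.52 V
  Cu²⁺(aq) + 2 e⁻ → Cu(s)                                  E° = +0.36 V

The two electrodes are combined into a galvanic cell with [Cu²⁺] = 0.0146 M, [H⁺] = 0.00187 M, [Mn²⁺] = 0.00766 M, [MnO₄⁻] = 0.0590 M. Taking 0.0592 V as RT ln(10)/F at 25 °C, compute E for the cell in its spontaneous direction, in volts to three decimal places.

+0.966 V

MnO₄⁻/Mn²⁺ is the cathode (higher E°), Cu²⁺/Cu the anode: E°cell = +1.52 − (+0.36) = +1.16 V, n = 10.
Overall: 2 MnO₄⁻(aq) + 16 H⁺(aq) + 5 Cu(s) → 2 Mn²⁺(aq) + 8 H₂O(l) + 5 Cu²⁺(aq)
Q = [Mn²⁺]^2·[Cu²⁺]^5 / ([MnO₄⁻]^2·[H⁺]^16); log Q = 32.699.
E = E° − (0.0592/n) log Q = +1.16 − (0.0592/10)(32.699) = +0.966 V.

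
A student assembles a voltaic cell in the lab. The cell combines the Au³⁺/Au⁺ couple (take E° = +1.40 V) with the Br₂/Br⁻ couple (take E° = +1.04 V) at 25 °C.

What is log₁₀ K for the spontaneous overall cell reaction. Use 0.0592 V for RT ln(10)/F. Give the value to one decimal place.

12.2

Cathode: Au³⁺/Au⁺; anode: Br₂/Br⁻. E°cell = +0.36 V, n = 2.
log K = nE°cell / 0.0592 = (2)(+0.36) / 0.0592 = 12.2.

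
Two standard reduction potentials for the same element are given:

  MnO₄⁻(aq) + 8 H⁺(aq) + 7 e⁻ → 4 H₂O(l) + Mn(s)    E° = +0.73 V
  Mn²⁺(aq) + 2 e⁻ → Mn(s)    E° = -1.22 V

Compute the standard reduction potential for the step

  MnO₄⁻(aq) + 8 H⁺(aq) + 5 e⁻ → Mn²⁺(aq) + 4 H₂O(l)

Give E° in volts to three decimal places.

+1.510 V

Sequential free energies add, so n₃E°₃ = n₁E°₁ + n₂E°₂.
With n₃ = 7, and the known step contributing 2×(-1.22) V, the unknown satisfies 5·E° = 7×(+0.73) − 2×(-1.22) = +7.550.
E° = +7.550 / 5 = +1.510 V.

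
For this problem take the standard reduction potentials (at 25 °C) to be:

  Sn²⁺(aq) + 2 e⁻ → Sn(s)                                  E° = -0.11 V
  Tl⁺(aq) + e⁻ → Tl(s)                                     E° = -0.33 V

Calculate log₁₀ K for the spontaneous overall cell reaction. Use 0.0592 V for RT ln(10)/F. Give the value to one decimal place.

Cathode: Sn²⁺/Sn; anode: Tl⁺/Tl. E°cell = +0.22 V, n = 2.
log K = nE°cell / 0.0592 = (2)(+0.22) / 0.0592 = 7.4.

7.4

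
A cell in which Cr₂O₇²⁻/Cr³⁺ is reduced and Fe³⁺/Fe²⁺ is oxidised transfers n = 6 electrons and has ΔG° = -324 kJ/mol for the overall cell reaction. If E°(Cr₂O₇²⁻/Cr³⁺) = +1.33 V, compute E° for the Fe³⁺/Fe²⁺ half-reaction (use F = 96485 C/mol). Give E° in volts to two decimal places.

E°cell = −ΔG°/(nF) = −(-324×10³)/((6)(96485)) = +0.560 V.
Since Cr₂O₇²⁻/Cr³⁺ is the cathode and Fe³⁺/Fe²⁺ the anode, E°cell = E°(Cr₂O₇²⁻/Cr³⁺) − E°(Fe³⁺/Fe²⁺).
So E°(Fe³⁺/Fe²⁺) = E°(Cr₂O₇²⁻/Cr³⁺) − E°cell = (+1.33) − (+0.560) = +0.77 V.

+0.77 V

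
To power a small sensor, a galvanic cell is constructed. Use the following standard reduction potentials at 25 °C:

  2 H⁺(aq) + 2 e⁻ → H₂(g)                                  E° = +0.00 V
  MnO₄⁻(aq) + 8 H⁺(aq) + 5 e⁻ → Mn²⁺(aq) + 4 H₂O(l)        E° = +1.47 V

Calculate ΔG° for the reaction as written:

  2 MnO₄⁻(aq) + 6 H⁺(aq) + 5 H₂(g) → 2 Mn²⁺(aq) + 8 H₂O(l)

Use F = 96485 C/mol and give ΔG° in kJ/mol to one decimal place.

As written, MnO₄⁻/Mn²⁺ is reduced (cathode) and H⁺/H₂ is oxidised (anode), so E°cell = (+1.47) − (+0.00) = +1.47 V.
Balancing electrons gives n = 10.
ΔG° = −nFE° = −(10)(96485)(+1.47) = -1,418,330 J = -1418.3 kJ/mol.

-1418.3 kJ/mol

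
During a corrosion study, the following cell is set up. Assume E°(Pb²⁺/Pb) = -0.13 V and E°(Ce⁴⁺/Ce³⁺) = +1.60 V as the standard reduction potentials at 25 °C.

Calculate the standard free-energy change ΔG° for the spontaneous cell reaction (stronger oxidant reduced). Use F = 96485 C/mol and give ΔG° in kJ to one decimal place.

-333.8 kJ

Ce⁴⁺/Ce³⁺ (E° = +1.60 V) is the cathode; Pb²⁺/Pb (E° = -0.13 V) is the anode, so E°cell = +1.73 V.
Balancing electrons gives n = 2 (lcm of 1 and 2).
ΔG° = −nFE° = −(2)(96485)(+1.73) = -333,838 J = -333.8 kJ.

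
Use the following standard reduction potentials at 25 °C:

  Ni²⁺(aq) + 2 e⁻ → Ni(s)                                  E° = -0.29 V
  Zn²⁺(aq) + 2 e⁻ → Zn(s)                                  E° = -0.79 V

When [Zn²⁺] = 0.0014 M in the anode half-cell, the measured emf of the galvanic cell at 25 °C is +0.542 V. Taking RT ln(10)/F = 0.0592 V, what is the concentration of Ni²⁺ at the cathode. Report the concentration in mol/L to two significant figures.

0.037 M

Ni²⁺/Ni is the cathode, Zn²⁺/Zn the anode: E°cell = +0.50 V, n = 2.
Overall reaction: Ni²⁺(aq) + Zn(s) → Ni(s) + Zn²⁺(aq); Q = [Zn²⁺]^1/[Ni²⁺]^1.
From E = E° − (0.0592/n) log Q: log Q = (E° − E)·n/0.0592 = (+0.50 − (+0.542))·2/0.0592 = -1.4189.
So 1·log[Ni²⁺] = 1·log(0.0014) − log Q = -2.8539 − (-1.4189) = -1.4350; [Ni²⁺] = 10^(-1.4350) ≈ 0.037 M.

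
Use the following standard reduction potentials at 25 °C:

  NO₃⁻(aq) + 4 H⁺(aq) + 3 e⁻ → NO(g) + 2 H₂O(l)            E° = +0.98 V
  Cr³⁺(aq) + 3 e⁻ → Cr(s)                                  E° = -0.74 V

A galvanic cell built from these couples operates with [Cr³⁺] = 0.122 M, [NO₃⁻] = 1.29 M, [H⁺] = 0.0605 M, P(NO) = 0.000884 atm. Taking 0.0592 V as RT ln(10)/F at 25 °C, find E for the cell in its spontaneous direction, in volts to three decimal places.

+1.704 V

NO₃⁻/NO is the cathode (higher E°), Cr³⁺/Cr the anode: E°cell = +0.98 − (-0.74) = +1.72 V, n = 3.
Overall: NO₃⁻(aq) + 4 H⁺(aq) + Cr(s) → NO(g) + 2 H₂O(l) + Cr³⁺(aq)
Q = P(NO)·[Cr³⁺] / ([NO₃⁻]·[H⁺]^4); log Q = 0.795.
E = E° − (0.0592/n) log Q = +1.72 − (0.0592/3)(0.795) = +1.704 V.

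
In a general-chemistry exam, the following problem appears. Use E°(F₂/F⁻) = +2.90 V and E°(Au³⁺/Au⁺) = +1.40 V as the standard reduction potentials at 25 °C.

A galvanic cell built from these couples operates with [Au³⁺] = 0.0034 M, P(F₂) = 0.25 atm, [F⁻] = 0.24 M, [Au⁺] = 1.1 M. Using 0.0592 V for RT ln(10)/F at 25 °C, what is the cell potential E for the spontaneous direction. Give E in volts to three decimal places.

+1.593 V

F₂/F⁻ is the cathode (higher E°), Au³⁺/Au⁺ the anode: E°cell = +2.90 − (+1.40) = +1.50 V, n = 2.
Overall: F₂(g) + Au⁺(aq) → 2 F⁻(aq) + Au³⁺(aq)
Q = [F⁻]^2·[Au³⁺] / (P(F₂)·[Au⁺]); log Q = -3.147.
E = E° − (0.0592/n) log Q = +1.50 − (0.0592/2)(-3.147) = +1.593 V.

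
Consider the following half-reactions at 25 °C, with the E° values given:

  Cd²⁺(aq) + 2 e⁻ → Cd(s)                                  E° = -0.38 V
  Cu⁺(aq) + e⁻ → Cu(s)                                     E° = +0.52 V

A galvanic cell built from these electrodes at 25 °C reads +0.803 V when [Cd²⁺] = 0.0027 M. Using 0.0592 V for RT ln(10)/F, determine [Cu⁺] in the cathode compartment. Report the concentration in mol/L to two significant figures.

Cu⁺/Cu is the cathode, Cd²⁺/Cd the anode: E°cell = +0.90 V, n = 2.
Overall reaction: 2 Cu⁺(aq) + Cd(s) → 2 Cu(s) + Cd²⁺(aq); Q = [Cd²⁺]^1/[Cu⁺]^2.
From E = E° − (0.0592/n) log Q: log Q = (E° − E)·n/0.0592 = (+0.90 − (+0.803))·2/0.0592 = 3.2770.
So 2·log[Cu⁺] = 1·log(0.0027) − log Q = -2.5686 − (3.2770) = -5.8456; log[Cu⁺] = -5.8456 / 2 = -2.9228; [Cu⁺] = 10^(-2.9228) ≈ 0.0012 M.

0.0012 M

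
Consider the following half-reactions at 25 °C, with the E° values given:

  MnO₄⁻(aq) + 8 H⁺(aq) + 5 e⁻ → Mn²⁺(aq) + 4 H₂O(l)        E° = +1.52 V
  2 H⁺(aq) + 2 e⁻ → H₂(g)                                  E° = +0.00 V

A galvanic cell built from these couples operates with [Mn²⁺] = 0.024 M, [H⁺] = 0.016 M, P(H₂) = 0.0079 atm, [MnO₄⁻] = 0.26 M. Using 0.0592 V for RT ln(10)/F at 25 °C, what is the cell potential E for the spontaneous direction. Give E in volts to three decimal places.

+1.406 V

MnO₄⁻/Mn²⁺ is the cathode (higher E°), H⁺/H₂ the anode: E°cell = +1.52 − (+0.00) = +1.52 V, n = 10.
Overall: 2 MnO₄⁻(aq) + 6 H⁺(aq) + 5 H₂(g) → 2 Mn²⁺(aq) + 8 H₂O(l)
Q = [Mn²⁺]^2 / ([MnO₄⁻]^2·[H⁺]^6·P(H₂)^5); log Q = 19.218.
E = E° − (0.0592/n) log Q = +1.52 − (0.0592/10)(19.218) = +1.406 V.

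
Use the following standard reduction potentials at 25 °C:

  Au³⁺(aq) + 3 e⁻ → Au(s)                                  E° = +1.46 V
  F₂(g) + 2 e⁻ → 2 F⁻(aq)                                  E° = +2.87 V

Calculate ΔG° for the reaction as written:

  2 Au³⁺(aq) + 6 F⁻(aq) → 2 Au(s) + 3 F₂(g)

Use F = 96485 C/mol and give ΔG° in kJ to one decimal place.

As written, Au³⁺/Au is reduced (cathode) and F₂/F⁻ is oxidised (anode), so E°cell = (+1.46) − (+2.87) = -1.41 V.
Balancing electrons gives n = 6.
ΔG° = −nFE° = −(6)(96485)(-1.41) = 816,263 J = +816.3 kJ.

+816.3 kJ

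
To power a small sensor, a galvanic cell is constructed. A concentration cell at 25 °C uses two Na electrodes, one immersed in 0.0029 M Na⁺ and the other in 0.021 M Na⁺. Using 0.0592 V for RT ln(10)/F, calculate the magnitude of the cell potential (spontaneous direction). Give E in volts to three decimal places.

For a concentration cell E°cell = 0. The 0.021 M side is the cathode (reduction is favoured where [Na⁺] is higher).
With n = 1, E = −(0.0592/1) log([Na⁺]ₐₙ/[Na⁺]꜀ₐₜ) = −(0.0592/1) log(0.0029/0.021) = −(0.0592/1)(-0.860) = +0.051 V.

+0.051 V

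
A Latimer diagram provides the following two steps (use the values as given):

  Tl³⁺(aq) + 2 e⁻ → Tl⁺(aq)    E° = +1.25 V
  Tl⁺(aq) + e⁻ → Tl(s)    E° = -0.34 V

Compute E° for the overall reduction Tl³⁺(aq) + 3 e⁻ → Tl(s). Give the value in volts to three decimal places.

+0.720 V

Standard free energies of sequential steps add: ΔG°₃ = ΔG°₁ + ΔG°₂, so n₃E°₃ = n₁E°₁ + n₂E°₂.
E°₃ = (2×+1.25 + 1×-0.34) / 3 = (+2.160) / 3 = +0.720 V.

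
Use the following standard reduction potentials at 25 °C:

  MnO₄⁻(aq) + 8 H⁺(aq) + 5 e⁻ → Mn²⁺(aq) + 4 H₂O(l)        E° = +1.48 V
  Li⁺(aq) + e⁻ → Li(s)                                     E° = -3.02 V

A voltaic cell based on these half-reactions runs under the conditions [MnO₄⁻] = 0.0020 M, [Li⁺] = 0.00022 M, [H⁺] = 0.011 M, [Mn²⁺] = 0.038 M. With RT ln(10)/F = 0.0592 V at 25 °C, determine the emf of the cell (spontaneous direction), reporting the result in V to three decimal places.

+4.516 V

MnO₄⁻/Mn²⁺ is the cathode (higher E°), Li⁺/Li the anode: E°cell = +1.48 − (-3.02) = +4.50 V, n = 5.
Overall: MnO₄⁻(aq) + 8 H⁺(aq) + 5 Li(s) → Mn²⁺(aq) + 4 H₂O(l) + 5 Li⁺(aq)
Q = [Mn²⁺]·[Li⁺]^5 / ([MnO₄⁻]·[H⁺]^8); log Q = -1.340.
E = E° − (0.0592/n) log Q = +4.50 − (0.0592/5)(-1.340) = +4.516 V.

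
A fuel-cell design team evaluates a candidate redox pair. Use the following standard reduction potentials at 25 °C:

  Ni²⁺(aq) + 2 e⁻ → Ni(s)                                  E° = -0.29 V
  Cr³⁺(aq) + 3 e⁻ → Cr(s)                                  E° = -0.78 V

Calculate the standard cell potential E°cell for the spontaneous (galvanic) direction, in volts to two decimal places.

The Ni²⁺/Ni couple has the higher reduction potential, so it is the cathode; Cr³⁺/Cr is oxidised at the anode.
E°cell = E°(cathode) − E°(anode) = (-0.29) − (-0.78) = +0.49 V.
Since E°cell > 0, the reaction is spontaneous under standard conditions.

+0.49 V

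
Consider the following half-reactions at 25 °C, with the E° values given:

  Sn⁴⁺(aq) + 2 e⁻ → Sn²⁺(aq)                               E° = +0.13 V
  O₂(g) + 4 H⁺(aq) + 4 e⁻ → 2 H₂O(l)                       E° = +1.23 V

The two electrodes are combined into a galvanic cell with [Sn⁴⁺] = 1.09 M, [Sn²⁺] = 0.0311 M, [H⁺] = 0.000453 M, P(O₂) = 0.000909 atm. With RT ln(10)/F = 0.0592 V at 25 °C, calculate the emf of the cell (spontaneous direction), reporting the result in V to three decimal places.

+0.811 V

O₂/H₂O is the cathode (higher E°), Sn⁴⁺/Sn²⁺ the anode: E°cell = +1.23 − (+0.13) = +1.10 V, n = 4.
Overall: O₂(g) + 4 H⁺(aq) + 2 Sn²⁺(aq) → 2 H₂O(l) + 2 Sn⁴⁺(aq)
Q = [Sn⁴⁺]^2 / (P(O₂)·[H⁺]^4·[Sn²⁺]^2); log Q = 19.506.
E = E° − (0.0592/n) log Q = +1.10 − (0.0592/4)(19.506) = +0.811 V.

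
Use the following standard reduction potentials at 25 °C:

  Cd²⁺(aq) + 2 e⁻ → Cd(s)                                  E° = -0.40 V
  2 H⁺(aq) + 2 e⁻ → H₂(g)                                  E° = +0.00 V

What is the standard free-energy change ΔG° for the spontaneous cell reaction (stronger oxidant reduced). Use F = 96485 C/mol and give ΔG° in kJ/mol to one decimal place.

H⁺/H₂ (E° = +0.00 V) is the cathode; Cd²⁺/Cd (E° = -0.40 V) is the anode, so E°cell = +0.40 V.
Balancing electrons gives n = 2 (lcm of 2 and 2).
ΔG° = −nFE° = −(2)(96485)(+0.40) = -77,188 J = -77.2 kJ/mol.

-77.2 kJ/mol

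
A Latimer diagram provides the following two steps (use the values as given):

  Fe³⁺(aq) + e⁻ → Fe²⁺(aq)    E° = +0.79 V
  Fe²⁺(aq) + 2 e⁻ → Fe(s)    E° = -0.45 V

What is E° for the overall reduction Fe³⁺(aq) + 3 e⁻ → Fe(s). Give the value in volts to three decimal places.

Since ΔG° = −nFE° is additive over sequential reductions, n₃E°₃ = n₁E°₁ + n₂E°₂.
E°₃ = (1×+0.79 + 2×-0.45) / 3 = (-0.110) / 3 = -0.037 V.

-0.037 V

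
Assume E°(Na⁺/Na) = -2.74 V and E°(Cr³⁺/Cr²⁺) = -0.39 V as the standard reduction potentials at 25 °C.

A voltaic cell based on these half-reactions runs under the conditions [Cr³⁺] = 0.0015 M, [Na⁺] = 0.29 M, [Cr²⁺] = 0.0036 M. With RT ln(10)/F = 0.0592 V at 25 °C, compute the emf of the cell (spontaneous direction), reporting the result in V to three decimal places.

+2.359 V

Cr³⁺/Cr²⁺ is the cathode (higher E°), Na⁺/Na the anode: E°cell = -0.39 − (-2.74) = +2.35 V, n = 1.
Overall: Cr³⁺(aq) + Na(s) → Cr²⁺(aq) + Na⁺(aq)
Q = [Cr²⁺]·[Na⁺] / ([Cr³⁺]); log Q = -0.157.
E = E° − (0.0592/n) log Q = +2.35 − (0.0592/1)(-0.157) = +2.359 V.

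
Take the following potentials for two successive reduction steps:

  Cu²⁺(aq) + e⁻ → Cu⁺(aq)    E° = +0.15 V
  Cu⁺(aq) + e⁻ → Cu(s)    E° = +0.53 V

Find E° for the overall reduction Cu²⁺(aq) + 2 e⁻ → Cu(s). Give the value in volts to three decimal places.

Since ΔG° = −nFE° is additive over sequential reductions, n₃E°₃ = n₁E°₁ + n₂E°₂.
E°₃ = (1×+0.15 + 1×+0.53) / 2 = (+0.680) / 2 = +0.340 V.

+0.340 V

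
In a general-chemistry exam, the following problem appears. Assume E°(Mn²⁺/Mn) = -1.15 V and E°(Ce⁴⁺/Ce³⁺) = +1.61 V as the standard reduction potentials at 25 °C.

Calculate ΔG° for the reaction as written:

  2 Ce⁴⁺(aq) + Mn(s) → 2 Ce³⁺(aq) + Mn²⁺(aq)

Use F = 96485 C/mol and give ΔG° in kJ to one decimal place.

As written, Ce⁴⁺/Ce³⁺ is reduced (cathode) and Mn²⁺/Mn is oxidised (anode), so E°cell = (+1.61) − (-1.15) = +2.76 V.
Balancing electrons gives n = 2.
ΔG° = −nFE° = −(2)(96485)(+2.76) = -532,597 J = -532.6 kJ.

-532.6 kJ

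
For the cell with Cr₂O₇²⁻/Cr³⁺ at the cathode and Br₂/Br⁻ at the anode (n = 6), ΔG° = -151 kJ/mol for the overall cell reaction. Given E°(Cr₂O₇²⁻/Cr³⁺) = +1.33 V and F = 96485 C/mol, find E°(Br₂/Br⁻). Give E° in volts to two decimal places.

E°cell = −ΔG°/(nF) = −(-151×10³)/((6)(96485)) = +0.261 V.
Since Cr₂O₇²⁻/Cr³⁺ is the cathode and Br₂/Br⁻ the anode, E°cell = E°(Cr₂O₇²⁻/Cr³⁺) − E°(Br₂/Br⁻).
So E°(Br₂/Br⁻) = E°(Cr₂O₇²⁻/Cr³⁺) − E°cell = (+1.33) − (+0.261) = +1.07 V.

+1.07 V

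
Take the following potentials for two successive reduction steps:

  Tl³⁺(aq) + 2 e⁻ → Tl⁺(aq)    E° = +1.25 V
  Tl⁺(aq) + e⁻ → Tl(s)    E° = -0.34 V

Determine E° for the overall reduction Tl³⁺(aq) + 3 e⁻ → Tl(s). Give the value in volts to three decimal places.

Standard free energies of sequential steps add: ΔG°₃ = ΔG°₁ + ΔG°₂, so n₃E°₃ = n₁E°₁ + n₂E°₂.
E°₃ = (2×+1.25 + 1×-0.34) / 3 = (+2.160) / 3 = +0.720 V.
Simply averaging or adding the two E° values would be wrong; the electron-weighted sum is required.

+0.720 V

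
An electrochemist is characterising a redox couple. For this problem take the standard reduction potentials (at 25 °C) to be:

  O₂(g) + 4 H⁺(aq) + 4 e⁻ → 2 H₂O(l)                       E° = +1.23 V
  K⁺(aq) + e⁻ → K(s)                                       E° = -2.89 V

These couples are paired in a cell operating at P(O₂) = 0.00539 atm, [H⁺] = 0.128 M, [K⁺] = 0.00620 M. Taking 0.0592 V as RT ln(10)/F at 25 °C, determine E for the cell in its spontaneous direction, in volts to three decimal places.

+4.164 V

O₂/H₂O is the cathode (higher E°), K⁺/K the anode: E°cell = +1.23 − (-2.89) = +4.12 V, n = 4.
Overall: O₂(g) + 4 H⁺(aq) + 4 K(s) → 2 H₂O(l) + 4 K⁺(aq)
Q = [K⁺]^4 / (P(O₂)·[H⁺]^4); log Q = -2.991.
E = E° − (0.0592/n) log Q = +4.12 − (0.0592/4)(-2.991) = +4.164 V.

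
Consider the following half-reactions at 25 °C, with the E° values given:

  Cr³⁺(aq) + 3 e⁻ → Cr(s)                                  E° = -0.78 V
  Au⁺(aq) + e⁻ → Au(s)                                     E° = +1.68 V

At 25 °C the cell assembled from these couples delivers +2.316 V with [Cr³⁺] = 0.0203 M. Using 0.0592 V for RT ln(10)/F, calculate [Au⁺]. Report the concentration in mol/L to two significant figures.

0.0010 M

Au⁺/Au is the cathode, Cr³⁺/Cr the anode: E°cell = +2.46 V, n = 3.
Overall reaction: 3 Au⁺(aq) + Cr(s) → 3 Au(s) + Cr³⁺(aq); Q = [Cr³⁺]^1/[Au⁺]^3.
From E = E° − (0.0592/n) log Q: log Q = (E° − E)·n/0.0592 = (+2.46 − (+2.316))·3/0.0592 = 7.2973.
So 3·log[Au⁺] = 1·log(0.0203) − log Q = -1.6925 − (7.2973) = -8.9898; log[Au⁺] = -8.9898 / 3 = -2.9966; [Au⁺] = 10^(-2.9966) ≈ 0.0010 M.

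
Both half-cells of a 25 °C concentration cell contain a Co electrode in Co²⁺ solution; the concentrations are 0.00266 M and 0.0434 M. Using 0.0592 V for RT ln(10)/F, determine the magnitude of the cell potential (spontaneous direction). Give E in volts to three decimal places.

For a concentration cell E°cell = 0. The 0.0434 M side is the cathode (reduction is favoured where [Co²⁺] is higher).
With n = 2, E = −(0.0592/2) log([Co²⁺]ₐₙ/[Co²⁺]꜀ₐₜ) = −(0.0592/2) log(0.00266/0.0434) = −(0.0592/2)(-1.213) = +0.036 V.

+0.036 V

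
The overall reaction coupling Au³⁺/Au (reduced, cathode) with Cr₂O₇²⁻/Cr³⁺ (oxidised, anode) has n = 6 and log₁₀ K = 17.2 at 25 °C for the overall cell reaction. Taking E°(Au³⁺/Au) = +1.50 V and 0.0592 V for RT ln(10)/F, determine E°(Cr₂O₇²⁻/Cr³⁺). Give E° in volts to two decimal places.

+1.33 V

E°cell = (0.0592/n)·log K = (0.0592/6)(17.2) = +0.170 V.
Since Au³⁺/Au is the cathode and Cr₂O₇²⁻/Cr³⁺ the anode, E°cell = E°(Au³⁺/Au) − E°(Cr₂O₇²⁻/Cr³⁺).
So E°(Cr₂O₇²⁻/Cr³⁺) = E°(Au³⁺/Au) − E°cell = (+1.50) − (+0.170) = +1.33 V.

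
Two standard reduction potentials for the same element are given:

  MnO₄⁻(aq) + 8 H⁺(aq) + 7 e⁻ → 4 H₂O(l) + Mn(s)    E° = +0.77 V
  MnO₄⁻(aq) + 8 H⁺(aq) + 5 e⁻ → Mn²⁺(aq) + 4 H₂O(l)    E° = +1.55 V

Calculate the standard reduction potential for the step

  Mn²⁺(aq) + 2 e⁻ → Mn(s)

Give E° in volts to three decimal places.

-1.180 V

Sequential free energies add, so n₃E°₃ = n₁E°₁ + n₂E°₂.
With n₃ = 7, and the known step contributing 5×(+1.55) V, the unknown satisfies 2·E° = 7×(+0.77) − 5×(+1.55) = -2.360.
E° = -2.360 / 2 = -1.180 V.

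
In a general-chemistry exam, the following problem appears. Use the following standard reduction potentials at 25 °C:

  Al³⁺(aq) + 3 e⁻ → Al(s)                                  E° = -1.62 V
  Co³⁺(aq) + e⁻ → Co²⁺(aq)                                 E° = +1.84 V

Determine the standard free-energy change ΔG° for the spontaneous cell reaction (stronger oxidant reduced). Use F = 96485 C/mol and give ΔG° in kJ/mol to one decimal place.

Co³⁺/Co²⁺ (E° = +1.84 V) is the cathode; Al³⁺/Al (E° = -1.62 V) is the anode, so E°cell = +3.46 V.
Balancing electrons gives n = 3 (lcm of 1 and 3).
ΔG° = −nFE° = −(3)(96485)(+3.46) = -1,001,514 J = -1001.5 kJ/mol.

-1001.5 kJ/mol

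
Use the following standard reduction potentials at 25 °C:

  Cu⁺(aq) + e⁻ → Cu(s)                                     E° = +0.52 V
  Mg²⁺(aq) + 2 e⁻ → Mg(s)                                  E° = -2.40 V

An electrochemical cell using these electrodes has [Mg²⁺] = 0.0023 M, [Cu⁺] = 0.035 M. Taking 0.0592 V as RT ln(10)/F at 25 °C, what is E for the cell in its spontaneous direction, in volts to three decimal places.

+2.912 V

Cu⁺/Cu is the cathode (higher E°), Mg²⁺/Mg the anode: E°cell = +0.52 − (-2.40) = +2.92 V, n = 2.
Overall: 2 Cu⁺(aq) + Mg(s) → 2 Cu(s) + Mg²⁺(aq)
Q = [Mg²⁺] / ([Cu⁺]^2); log Q = 0.274.
E = E° − (0.0592/n) log Q = +2.92 − (0.0592/2)(0.274) = +2.912 V.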